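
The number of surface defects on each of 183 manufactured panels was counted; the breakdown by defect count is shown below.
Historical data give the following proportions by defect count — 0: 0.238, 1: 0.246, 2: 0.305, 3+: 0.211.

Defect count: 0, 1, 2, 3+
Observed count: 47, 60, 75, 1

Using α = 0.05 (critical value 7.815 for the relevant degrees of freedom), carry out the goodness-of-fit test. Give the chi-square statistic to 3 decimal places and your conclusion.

48.492; reject

Expected counts E_i = n·p_i: 183×0.238 = 43.554, 183×0.246 = 45.018, 183×0.305 = 55.815, 183×0.211 = 38.613.
χ² = (47−43.554)²/43.554 + (60−45.018)²/45.018 + (75−55.815)²/55.815 + (1−38.613)²/38.613
   = 0.2726 + 4.9860 + 6.5944 + 36.6389
Sum = 48.492
df = 3. Since 48.492 > 7.815, we reject H₀.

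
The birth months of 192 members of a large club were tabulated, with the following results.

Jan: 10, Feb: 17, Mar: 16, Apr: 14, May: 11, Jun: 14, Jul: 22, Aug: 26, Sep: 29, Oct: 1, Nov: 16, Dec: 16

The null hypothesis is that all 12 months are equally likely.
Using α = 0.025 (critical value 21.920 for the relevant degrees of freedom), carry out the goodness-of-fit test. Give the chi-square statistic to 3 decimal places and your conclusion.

37.500; reject

Expected count for each of the 12 categories: 192/12 = 16.
χ² = (10−16)²/16 + (17−16)²/16 + (16−16)²/16 + (14−16)²/16 + (11−16)²/16 + (14−16)²/16 + (22−16)²/16 + (26−16)²/16 + (29−16)²/16 + (1−16)²/16 + (16−16)²/16 + (16−16)²/16
   = 2.2500 + 0.0625 + 0.0000 + 0.2500 + 1.5625 + 0.2500 + 2.2500 + 6.2500 + 10.5625 + 14.0625 + 0.0000 + 0.0000
Sum = 37.500
df = 11. Since 37.500 > 21.920, we reject H₀.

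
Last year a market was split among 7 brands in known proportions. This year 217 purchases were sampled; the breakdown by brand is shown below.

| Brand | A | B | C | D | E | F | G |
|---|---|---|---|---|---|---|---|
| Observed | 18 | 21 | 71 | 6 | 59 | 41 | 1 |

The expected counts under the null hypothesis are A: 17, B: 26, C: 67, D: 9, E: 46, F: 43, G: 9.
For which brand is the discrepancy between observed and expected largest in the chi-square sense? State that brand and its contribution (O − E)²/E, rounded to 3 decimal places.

χ² = (18−17)²/17 + (21−26)²/26 + (71−67)²/67 + (6−9)²/9 + (59−46)²/46 + (41−43)²/43 + (1−9)²/9
   = 0.0588 + 0.9615 + 0.2388 + 1.0000 + 3.6739 + 0.0930 + 7.1111
The largest term is for G: 7.111.

G, 7.111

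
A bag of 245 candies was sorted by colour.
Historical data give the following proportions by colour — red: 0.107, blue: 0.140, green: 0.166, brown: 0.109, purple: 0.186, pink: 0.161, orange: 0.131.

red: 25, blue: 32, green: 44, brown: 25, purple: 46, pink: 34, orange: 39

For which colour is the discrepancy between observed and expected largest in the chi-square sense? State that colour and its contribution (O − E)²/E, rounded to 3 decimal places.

Expected counts E_i = n·p_i: 245×0.107 = 26.215, 245×0.140 = 34.3, 245×0.166 = 40.67, 245×0.109 = 26.705, 245×0.186 = 45.57, 245×0.161 = 39.445, 245×0.131 = 32.095.
cat         O        E   (O−E)²/E
red        25   26.215     0.0563
blue       32     34.3     0.1542
green      44    40.67     0.2727
brown      25   26.705     0.1089
purple     46    45.57     0.0041
pink       34   39.445     0.7516
orange     39   32.095     1.4856
The largest term is for orange: 1.486.

orange, 1.486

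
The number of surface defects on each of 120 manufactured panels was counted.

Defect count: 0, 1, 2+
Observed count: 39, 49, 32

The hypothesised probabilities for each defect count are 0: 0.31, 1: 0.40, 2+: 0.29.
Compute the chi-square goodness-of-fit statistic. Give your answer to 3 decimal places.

Expected counts E_i = n·p_i: 120×0.31 = 37.2, 120×0.40 = 48, 120×0.29 = 34.8.
cat         O        E   (O−E)²/E
0          39     37.2     0.0871
1          49       48     0.0208
2+         32     34.8     0.2253
Sum = 0.333

0.333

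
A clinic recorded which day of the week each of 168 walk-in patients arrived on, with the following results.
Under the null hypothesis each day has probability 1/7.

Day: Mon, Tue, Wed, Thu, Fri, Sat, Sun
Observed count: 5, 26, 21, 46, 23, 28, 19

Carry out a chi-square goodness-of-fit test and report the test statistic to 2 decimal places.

37.50

Expected count for each of the 7 categories: 168/7 = 24.
χ² = (5−24)²/24 + (26−24)²/24 + (21−24)²/24 + (46−24)²/24 + (23−24)²/24 + (28−24)²/24 + (19−24)²/24
   = 15.042 + 0.167 + 0.375 + 20.167 + 0.042 + 0.667 + 1.042
Sum = 37.50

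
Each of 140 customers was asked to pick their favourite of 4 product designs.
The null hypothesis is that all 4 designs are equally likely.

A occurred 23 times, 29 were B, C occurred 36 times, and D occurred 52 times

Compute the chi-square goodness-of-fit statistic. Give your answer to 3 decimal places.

Under H₀ each category has probability 1/4, so each expected count is 140/4 = 35.
cat         O        E   (O−E)²/E
A          23       35     4.1143
B          29       35     1.0286
C          36       35     0.0286
D          52       35     8.2571
Sum = 13.429

13.429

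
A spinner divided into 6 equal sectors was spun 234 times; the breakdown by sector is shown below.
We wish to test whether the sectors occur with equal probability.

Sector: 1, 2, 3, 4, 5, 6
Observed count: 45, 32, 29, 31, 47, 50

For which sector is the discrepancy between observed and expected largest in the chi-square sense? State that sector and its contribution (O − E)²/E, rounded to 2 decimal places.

6, 3.10

Under H₀ each category has probability 1/6, so each expected count is 234/6 = 39.
1: (45 − 39)²/39 = 36/39 = 0.923
2: (32 − 39)²/39 = 49/39 = 1.256
3: (29 − 39)²/39 = 100/39 = 2.564
4: (31 − 39)²/39 = 64/39 = 1.641
5: (47 − 39)²/39 = 64/39 = 1.641
6: (50 − 39)²/39 = 121/39 = 3.103
The largest term is for 6: 3.10.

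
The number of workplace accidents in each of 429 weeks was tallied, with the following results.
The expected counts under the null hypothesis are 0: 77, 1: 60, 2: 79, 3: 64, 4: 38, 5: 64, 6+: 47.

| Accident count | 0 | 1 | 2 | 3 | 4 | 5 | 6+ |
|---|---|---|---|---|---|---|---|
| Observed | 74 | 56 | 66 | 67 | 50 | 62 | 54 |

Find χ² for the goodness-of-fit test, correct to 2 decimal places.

cat         O        E   (O−E)²/E
0          74       77      0.117
1          56       60      0.267
2          66       79      2.139
3          67       64      0.141
4          50       38      3.789
5          62       64      0.063
6+         54       47      1.043
Sum = 7.56

7.56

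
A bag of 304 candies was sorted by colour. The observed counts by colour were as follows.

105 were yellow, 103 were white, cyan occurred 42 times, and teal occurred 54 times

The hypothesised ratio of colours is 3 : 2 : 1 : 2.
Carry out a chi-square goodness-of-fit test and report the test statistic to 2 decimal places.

17.09

Ratio total = 8. Expected counts: 304×3/8 = 114, 304×2/8 = 76, 304×1/8 = 38, 304×2/8 = 76.
yellow: (105 − 114)²/114 = 81/114 = 0.711
white: (103 − 76)²/76 = 729/76 = 9.592
cyan: (42 − 38)²/38 = 16/38 = 0.421
teal: (54 − 76)²/76 = 484/76 = 6.368
Sum = 17.09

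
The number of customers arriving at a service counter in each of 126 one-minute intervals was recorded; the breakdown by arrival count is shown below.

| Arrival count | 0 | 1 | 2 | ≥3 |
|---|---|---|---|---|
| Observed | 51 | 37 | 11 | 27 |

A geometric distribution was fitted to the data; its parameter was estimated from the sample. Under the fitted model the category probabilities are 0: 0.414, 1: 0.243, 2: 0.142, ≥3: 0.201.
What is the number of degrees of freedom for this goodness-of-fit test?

2

There are k = 4 categories and 1 parameter estimated from the data, so df = 4 − 1 − 1 = 2.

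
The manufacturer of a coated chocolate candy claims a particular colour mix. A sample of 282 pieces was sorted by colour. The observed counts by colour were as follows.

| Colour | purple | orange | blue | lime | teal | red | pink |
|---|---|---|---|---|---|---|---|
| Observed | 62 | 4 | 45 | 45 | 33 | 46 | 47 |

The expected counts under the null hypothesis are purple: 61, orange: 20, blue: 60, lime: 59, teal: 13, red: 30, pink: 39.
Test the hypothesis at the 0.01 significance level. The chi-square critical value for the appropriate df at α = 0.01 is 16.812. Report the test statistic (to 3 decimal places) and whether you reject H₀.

60.832; reject

purple: (62 − 61)²/61 = 1/61 = 0.0164
orange: (4 − 20)²/20 = 256/20 = 12.8000
blue: (45 − 60)²/60 = 225/60 = 3.7500
lime: (45 − 59)²/59 = 196/59 = 3.3220
teal: (33 − 13)²/13 = 400/13 = 30.7692
red: (46 − 30)²/30 = 256/30 = 8.5333
pink: (47 − 39)²/39 = 64/39 = 1.6410
Sum = 60.832
df = 6. Since 60.832 > 16.812, we reject H₀.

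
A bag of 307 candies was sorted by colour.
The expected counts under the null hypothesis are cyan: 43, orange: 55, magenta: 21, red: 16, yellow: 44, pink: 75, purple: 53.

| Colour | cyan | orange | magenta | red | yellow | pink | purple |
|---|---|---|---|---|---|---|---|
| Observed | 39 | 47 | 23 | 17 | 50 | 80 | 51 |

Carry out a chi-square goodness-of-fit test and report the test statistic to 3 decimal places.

3.016

χ² = (39−43)²/43 + (47−55)²/55 + (23−21)²/21 + (17−16)²/16 + (50−44)²/44 + (80−75)²/75 + (51−53)²/53
   = 0.3721 + 1.1636 + 0.1905 + 0.0625 + 0.8182 + 0.3333 + 0.0755
Sum = 3.016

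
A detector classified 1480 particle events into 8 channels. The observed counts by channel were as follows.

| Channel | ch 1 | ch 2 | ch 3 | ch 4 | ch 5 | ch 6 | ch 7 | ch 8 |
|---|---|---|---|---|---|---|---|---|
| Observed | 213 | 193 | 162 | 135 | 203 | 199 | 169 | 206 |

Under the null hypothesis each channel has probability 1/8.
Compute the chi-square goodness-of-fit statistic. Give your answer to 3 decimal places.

Expected count for each of the 8 categories: 1480/8 = 185.
χ² = (213−185)²/185 + (193−185)²/185 + (162−185)²/185 + (135−185)²/185 + (203−185)²/185 + (199−185)²/185 + (169−185)²/185 + (206−185)²/185
   = 4.2378 + 0.3459 + 2.8595 + 13.5135 + 1.7514 + 1.0595 + 1.3838 + 2.3838
Sum = 27.535

27.535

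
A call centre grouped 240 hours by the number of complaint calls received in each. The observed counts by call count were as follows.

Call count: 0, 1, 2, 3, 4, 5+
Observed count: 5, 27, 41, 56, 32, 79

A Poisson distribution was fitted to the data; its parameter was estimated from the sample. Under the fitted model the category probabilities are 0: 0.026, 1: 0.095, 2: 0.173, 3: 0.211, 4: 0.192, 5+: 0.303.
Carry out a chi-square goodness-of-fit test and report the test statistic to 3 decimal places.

Expected counts E_i = n·p_i: 240×0.026 = 6.24, 240×0.095 = 22.8, 240×0.173 = 41.52, 240×0.211 = 50.64, 240×0.192 = 46.08, 240×0.303 = 72.72.
cat         O        E   (O−E)²/E
0           5     6.24     0.2464
1          27     22.8     0.7737
2          41    41.52     0.0065
3          56    50.64     0.5673
4          32    46.08     4.3022
5+         79    72.72     0.5423
Sum = 6.438

6.438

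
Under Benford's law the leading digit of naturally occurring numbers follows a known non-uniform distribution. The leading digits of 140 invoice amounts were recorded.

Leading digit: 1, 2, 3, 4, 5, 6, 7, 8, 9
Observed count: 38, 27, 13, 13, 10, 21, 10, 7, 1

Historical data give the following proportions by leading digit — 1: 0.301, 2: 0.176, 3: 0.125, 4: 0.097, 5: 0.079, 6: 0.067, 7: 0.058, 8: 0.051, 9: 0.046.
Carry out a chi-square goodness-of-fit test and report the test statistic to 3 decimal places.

Expected counts E_i = n·p_i: 140×0.301 = 42.14, 140×0.176 = 24.64, 140×0.125 = 17.5, 140×0.097 = 13.58, 140×0.079 = 11.06, 140×0.067 = 9.38, 140×0.058 = 8.12, 140×0.051 = 7.14, 140×0.046 = 6.44.
cat         O        E   (O−E)²/E
1          38    42.14     0.4067
2          27    24.64     0.2260
3          13     17.5     1.1571
4          13    13.58     0.0248
5          10    11.06     0.1016
6          21     9.38    14.3949
7          10     8.12     0.4353
8           7     7.14     0.0027
9           1     6.44     4.5953
Sum = 21.344

21.344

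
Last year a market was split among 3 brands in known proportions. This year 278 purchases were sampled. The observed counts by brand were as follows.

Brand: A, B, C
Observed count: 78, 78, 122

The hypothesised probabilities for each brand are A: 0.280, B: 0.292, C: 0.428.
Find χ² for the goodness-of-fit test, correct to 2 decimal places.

0.20

Expected counts E_i = n·p_i: 278×0.280 = 77.84, 278×0.292 = 81.176, 278×0.428 = 118.984.
χ² = (78−77.84)²/77.84 + (78−81.176)²/81.176 + (122−118.984)²/118.984
   = 0.000 + 0.124 + 0.076
Sum = 0.20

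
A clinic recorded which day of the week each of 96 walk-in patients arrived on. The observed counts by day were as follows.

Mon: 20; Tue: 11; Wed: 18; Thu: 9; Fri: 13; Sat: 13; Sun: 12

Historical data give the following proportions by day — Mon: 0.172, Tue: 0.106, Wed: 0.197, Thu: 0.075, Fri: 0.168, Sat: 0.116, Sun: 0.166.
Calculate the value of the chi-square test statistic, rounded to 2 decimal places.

Expected counts E_i = n·p_i: 96×0.172 = 16.512, 96×0.106 = 10.176, 96×0.197 = 18.912, 96×0.075 = 7.2, 96×0.168 = 16.128, 96×0.116 = 11.136, 96×0.166 = 15.936.
Mon: (20 − 16.512)²/16.512 = 12.166144/16.512 = 0.737
Tue: (11 − 10.176)²/10.176 = 0.678976/10.176 = 0.067
Wed: (18 − 18.912)²/18.912 = 0.831744/18.912 = 0.044
Thu: (9 − 7.2)²/7.2 = 3.24/7.2 = 0.450
Fri: (13 − 16.128)²/16.128 = 9.784384/16.128 = 0.607
Sat: (13 − 11.136)²/11.136 = 3.474496/11.136 = 0.312
Sun: (12 − 15.936)²/15.936 = 15.492096/15.936 = 0.972
Sum = 3.19

3.19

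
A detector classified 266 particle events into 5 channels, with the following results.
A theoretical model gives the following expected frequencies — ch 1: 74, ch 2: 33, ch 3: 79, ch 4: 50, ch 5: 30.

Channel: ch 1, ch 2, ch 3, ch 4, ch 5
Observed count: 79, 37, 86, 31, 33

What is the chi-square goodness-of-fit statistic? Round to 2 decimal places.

χ² = (79−74)²/74 + (37−33)²/33 + (86−79)²/79 + (31−50)²/50 + (33−30)²/30
   = 0.338 + 0.485 + 0.620 + 7.220 + 0.300
Sum = 8.96

8.96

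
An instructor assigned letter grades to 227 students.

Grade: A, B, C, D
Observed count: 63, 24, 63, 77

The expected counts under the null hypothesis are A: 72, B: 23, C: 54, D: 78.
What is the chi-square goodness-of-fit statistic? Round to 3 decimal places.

2.681

χ² = (63−72)²/72 + (24−23)²/23 + (63−54)²/54 + (77−78)²/78
   = 1.1250 + 0.0435 + 1.5000 + 0.0128
Sum = 2.681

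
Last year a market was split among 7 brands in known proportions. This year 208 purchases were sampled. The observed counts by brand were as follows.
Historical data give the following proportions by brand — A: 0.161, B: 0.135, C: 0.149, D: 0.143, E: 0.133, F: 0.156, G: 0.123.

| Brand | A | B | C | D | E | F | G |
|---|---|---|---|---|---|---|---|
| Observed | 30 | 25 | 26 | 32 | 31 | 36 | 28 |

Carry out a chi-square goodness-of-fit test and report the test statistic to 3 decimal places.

2.696

Expected counts E_i = n·p_i: 208×0.161 = 33.488, 208×0.135 = 28.08, 208×0.149 = 30.992, 208×0.143 = 29.744, 208×0.133 = 27.664, 208×0.156 = 32.448, 208×0.123 = 25.584.
A: (30 − 33.488)²/33.488 = 12.166144/33.488 = 0.3633
B: (25 − 28.08)²/28.08 = 9.4864/28.08 = 0.3378
C: (26 − 30.992)²/30.992 = 24.920064/30.992 = 0.8041
D: (32 − 29.744)²/29.744 = 5.089536/29.744 = 0.1711
E: (31 − 27.664)²/27.664 = 11.128896/27.664 = 0.4023
F: (36 − 32.448)²/32.448 = 12.616704/32.448 = 0.3888
G: (28 − 25.584)²/25.584 = 5.837056/25.584 = 0.2282
Sum = 2.696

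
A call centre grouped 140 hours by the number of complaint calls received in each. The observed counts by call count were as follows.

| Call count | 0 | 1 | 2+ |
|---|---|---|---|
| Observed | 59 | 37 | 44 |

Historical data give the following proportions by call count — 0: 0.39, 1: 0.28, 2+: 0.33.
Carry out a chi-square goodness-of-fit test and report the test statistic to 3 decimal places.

0.583

Expected counts E_i = n·p_i: 140×0.39 = 54.6, 140×0.28 = 39.2, 140×0.33 = 46.2.
cat         O        E   (O−E)²/E
0          59     54.6     0.3546
1          37     39.2     0.1235
2+         44     46.2     0.1048
Sum = 0.583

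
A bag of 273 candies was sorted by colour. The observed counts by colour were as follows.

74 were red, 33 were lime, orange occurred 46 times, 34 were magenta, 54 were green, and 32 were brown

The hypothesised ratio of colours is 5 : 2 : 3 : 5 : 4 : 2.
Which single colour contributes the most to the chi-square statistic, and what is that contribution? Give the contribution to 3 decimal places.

Ratio total = 21. Expected counts: 273×5/21 = 65, 273×2/21 = 26, 273×3/21 = 39, 273×5/21 = 65, 273×4/21 = 52, 273×2/21 = 26.
χ² = (74−65)²/65 + (33−26)²/26 + (46−39)²/39 + (34−65)²/65 + (54−52)²/52 + (32−26)²/26
   = 1.2462 + 1.8846 + 1.2564 + 14.7846 + 0.0769 + 1.3846
The largest term is for magenta: 14.785.

magenta, 14.785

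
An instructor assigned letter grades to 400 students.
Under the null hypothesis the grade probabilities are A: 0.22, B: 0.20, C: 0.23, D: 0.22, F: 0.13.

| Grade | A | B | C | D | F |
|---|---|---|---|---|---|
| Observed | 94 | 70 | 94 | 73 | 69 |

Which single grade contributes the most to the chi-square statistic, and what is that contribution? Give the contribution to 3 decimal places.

F, 5.558

Expected counts E_i = n·p_i: 400×0.22 = 88, 400×0.20 = 80, 400×0.23 = 92, 400×0.22 = 88, 400×0.13 = 52.
cat         O        E   (O−E)²/E
A          94       88     0.4091
B          70       80     1.2500
C          94       92     0.0435
D          73       88     2.5568
F          69       52     5.5577
The largest term is for F: 5.558.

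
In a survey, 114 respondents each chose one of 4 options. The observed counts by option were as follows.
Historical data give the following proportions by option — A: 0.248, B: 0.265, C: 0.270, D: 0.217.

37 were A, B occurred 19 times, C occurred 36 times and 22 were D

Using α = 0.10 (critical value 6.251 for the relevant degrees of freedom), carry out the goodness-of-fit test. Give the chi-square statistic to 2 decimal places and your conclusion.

8.04; reject

Expected counts E_i = n·p_i: 114×0.248 = 28.272, 114×0.265 = 30.21, 114×0.270 = 30.78, 114×0.217 = 24.738.
A: (37 − 28.272)²/28.272 = 76.177984/28.272 = 2.694
B: (19 − 30.21)²/30.21 = 125.6641/30.21 = 4.160
C: (36 − 30.78)²/30.78 = 27.2484/30.78 = 0.885
D: (22 − 24.738)²/24.738 = 7.496644/24.738 = 0.303
Sum = 8.04
df = 3. Since 8.04 > 6.251, we reject H₀.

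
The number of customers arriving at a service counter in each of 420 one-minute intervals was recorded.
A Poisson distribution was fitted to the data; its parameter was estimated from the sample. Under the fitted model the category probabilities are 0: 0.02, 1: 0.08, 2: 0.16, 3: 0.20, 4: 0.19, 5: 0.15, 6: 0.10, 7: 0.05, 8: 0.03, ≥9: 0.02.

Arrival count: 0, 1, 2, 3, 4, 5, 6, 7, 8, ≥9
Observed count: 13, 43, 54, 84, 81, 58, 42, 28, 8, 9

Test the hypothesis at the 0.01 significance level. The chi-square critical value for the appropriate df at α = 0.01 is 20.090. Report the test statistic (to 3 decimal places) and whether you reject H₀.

Expected counts E_i = n·p_i: 420×0.02 = 8.4, 420×0.08 = 33.6, 420×0.16 = 67.2, 420×0.20 = 84, 420×0.19 = 79.8, 420×0.15 = 63, 420×0.10 = 42, 420×0.05 = 21, 420×0.03 = 12.6, 420×0.02 = 8.4.
χ² = (13−8.4)²/8.4 + (43−33.6)²/33.6 + (54−67.2)²/67.2 + (84−84)²/84 + (81−79.8)²/79.8 + (58−63)²/63 + (42−42)²/42 + (28−21)²/21 + (8−12.6)²/12.6 + (9−8.4)²/8.4
   = 2.5190 + 2.6298 + 2.5929 + 0.0000 + 0.0180 + 0.3968 + 0.0000 + 2.3333 + 1.6794 + 0.0429
Sum = 12.212
df = 8. Since 12.212 < 20.090, we do not reject H₀.

12.212; do not reject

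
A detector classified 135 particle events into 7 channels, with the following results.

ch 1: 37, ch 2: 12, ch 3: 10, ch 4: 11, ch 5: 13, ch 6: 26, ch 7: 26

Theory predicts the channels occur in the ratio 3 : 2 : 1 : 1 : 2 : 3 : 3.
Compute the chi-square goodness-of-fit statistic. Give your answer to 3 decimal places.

Ratio total = 15. Expected counts: 135×3/15 = 27, 135×2/15 = 18, 135×1/15 = 9, 135×1/15 = 9, 135×2/15 = 18, 135×3/15 = 27, 135×3/15 = 27.
χ² = (37−27)²/27 + (12−18)²/18 + (10−9)²/9 + (11−9)²/9 + (13−18)²/18 + (26−27)²/27 + (26−27)²/27
   = 3.7037 + 2.0000 + 0.1111 + 0.4444 + 1.3889 + 0.0370 + 0.0370
Sum = 7.722

7.722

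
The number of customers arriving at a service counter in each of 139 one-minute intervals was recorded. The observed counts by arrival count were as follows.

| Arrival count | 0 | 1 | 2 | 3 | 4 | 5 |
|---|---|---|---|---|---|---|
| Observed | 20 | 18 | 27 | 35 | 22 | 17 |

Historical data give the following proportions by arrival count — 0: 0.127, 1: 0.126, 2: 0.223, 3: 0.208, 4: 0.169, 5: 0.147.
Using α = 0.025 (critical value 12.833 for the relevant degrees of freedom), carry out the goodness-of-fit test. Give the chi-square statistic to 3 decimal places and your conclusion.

2.794; do not reject

Expected counts E_i = n·p_i: 139×0.127 = 17.653, 139×0.126 = 17.514, 139×0.223 = 30.997, 139×0.208 = 28.912, 139×0.169 = 23.491, 139×0.147 = 20.433.
0: (20 − 17.653)²/17.653 = 5.508409/17.653 = 0.3120
1: (18 − 17.514)²/17.514 = 0.236196/17.514 = 0.0135
2: (27 − 30.997)²/30.997 = 15.976009/30.997 = 0.5154
3: (35 − 28.912)²/28.912 = 37.063744/28.912 = 1.2820
4: (22 − 23.491)²/23.491 = 2.223081/23.491 = 0.0946
5: (17 − 20.433)²/20.433 = 11.785489/20.433 = 0.5768
Sum = 2.794
df = 5. Since 2.794 < 12.833, we do not reject H₀.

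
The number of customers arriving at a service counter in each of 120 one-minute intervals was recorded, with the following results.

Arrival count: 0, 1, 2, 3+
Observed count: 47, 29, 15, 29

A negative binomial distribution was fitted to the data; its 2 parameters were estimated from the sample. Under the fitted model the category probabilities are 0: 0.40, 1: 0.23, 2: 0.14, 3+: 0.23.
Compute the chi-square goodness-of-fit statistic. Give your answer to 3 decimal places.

0.356

Expected counts E_i = n·p_i: 120×0.40 = 48, 120×0.23 = 27.6, 120×0.14 = 16.8, 120×0.23 = 27.6.
χ² = (47−48)²/48 + (29−27.6)²/27.6 + (15−16.8)²/16.8 + (29−27.6)²/27.6
   = 0.0208 + 0.0710 + 0.1929 + 0.0710
Sum = 0.356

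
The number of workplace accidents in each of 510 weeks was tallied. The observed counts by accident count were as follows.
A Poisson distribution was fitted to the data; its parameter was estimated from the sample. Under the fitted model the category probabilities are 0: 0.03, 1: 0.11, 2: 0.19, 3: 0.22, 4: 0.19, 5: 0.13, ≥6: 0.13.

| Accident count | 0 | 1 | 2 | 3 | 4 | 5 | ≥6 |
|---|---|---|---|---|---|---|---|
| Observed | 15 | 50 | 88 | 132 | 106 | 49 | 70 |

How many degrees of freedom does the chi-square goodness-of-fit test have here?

5

There are k = 7 categories and 1 parameter estimated from the data, so df = 7 − 1 − 1 = 5.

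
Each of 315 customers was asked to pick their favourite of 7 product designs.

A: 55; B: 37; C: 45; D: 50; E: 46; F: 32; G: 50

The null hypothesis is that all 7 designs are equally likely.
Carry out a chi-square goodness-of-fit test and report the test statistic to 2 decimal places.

8.53

Expected count for each of the 7 categories: 315/7 = 45.
cat         O        E   (O−E)²/E
A          55       45      2.222
B          37       45      1.422
C          45       45      0.000
D          50       45      0.556
E          46       45      0.022
F          32       45      3.756
G          50       45      0.556
Sum = 8.53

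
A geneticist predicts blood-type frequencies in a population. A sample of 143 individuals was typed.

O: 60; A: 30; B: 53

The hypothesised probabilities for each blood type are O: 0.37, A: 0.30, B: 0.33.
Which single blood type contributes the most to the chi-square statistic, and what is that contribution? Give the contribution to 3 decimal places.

A, 3.879

Expected counts E_i = n·p_i: 143×0.37 = 52.91, 143×0.30 = 42.9, 143×0.33 = 47.19.
cat         O        E   (O−E)²/E
O          60    52.91     0.9501
A          30     42.9     3.8790
B          53    47.19     0.7153
The largest term is for A: 3.879.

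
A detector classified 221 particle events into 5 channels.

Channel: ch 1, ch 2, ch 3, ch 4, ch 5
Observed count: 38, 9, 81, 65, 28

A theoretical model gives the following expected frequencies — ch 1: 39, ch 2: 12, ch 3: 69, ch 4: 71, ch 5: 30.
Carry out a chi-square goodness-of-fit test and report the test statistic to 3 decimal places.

3.503

cat         O        E   (O−E)²/E
ch 1       38       39     0.0256
ch 2        9       12     0.7500
ch 3       81       69     2.0870
ch 4       65       71     0.5070
ch 5       28       30     0.1333
Sum = 3.503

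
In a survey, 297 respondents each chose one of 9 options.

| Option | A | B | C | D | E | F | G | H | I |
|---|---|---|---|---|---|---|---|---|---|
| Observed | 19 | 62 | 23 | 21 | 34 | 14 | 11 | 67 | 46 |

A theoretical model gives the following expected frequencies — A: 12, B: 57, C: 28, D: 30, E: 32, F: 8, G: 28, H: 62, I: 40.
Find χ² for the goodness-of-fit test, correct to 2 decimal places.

cat         O        E   (O−E)²/E
A          19       12      4.083
B          62       57      0.439
C          23       28      0.893
D          21       30      2.700
E          34       32      0.125
F          14        8      4.500
G          11       28     10.321
H          67       62      0.403
I          46       40      0.900
Sum = 24.36

24.36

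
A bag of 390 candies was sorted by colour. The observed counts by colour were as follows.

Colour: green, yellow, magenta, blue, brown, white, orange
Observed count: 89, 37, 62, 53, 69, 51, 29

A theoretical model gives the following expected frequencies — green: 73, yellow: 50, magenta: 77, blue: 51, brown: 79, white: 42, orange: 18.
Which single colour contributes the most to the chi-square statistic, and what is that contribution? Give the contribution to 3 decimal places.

cat          O        E   (O−E)²/E
green       89       73     3.5068
yellow      37       50     3.3800
magenta     62       77     2.9221
blue        53       51     0.0784
brown       69       79     1.2658
white       51       42     1.9286
orange      29       18     6.7222
The largest term is for orange: 6.722.

orange, 6.722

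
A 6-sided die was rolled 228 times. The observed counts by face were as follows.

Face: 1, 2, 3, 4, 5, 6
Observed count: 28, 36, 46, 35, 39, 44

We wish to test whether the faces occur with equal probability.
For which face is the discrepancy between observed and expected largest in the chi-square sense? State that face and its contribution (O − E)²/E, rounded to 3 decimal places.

Under H₀ each category has probability 1/6, so each expected count is 228/6 = 38.
cat         O        E   (O−E)²/E
1          28       38     2.6316
2          36       38     0.1053
3          46       38     1.6842
4          35       38     0.2368
5          39       38     0.0263
6          44       38     0.9474
The largest term is for 1: 2.632.

1, 2.632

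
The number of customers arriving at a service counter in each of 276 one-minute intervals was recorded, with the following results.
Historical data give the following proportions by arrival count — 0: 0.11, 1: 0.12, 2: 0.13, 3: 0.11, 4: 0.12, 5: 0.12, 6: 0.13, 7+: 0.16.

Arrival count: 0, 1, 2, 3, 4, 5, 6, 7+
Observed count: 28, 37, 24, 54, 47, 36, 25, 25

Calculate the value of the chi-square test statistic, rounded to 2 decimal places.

Expected counts E_i = n·p_i: 276×0.11 = 30.36, 276×0.12 = 33.12, 276×0.13 = 35.88, 276×0.11 = 30.36, 276×0.12 = 33.12, 276×0.12 = 33.12, 276×0.13 = 35.88, 276×0.16 = 44.16.
cat         O        E   (O−E)²/E
0          28    30.36      0.183
1          37    33.12      0.455
2          24    35.88      3.934
3          54    30.36     18.407
4          47    33.12      5.817
5          36    33.12      0.250
6          25    35.88      3.299
7+         25    44.16      8.313
Sum = 40.66

40.66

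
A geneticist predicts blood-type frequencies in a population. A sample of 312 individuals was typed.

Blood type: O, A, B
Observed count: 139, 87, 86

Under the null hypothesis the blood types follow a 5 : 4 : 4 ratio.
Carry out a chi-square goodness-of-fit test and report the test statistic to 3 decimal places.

Ratio total = 13. Expected counts: 312×5/13 = 120, 312×4/13 = 96, 312×4/13 = 96.
χ² = (139−120)²/120 + (87−96)²/96 + (86−96)²/96
   = 3.0083 + 0.8438 + 1.0417
Sum = 4.894

4.894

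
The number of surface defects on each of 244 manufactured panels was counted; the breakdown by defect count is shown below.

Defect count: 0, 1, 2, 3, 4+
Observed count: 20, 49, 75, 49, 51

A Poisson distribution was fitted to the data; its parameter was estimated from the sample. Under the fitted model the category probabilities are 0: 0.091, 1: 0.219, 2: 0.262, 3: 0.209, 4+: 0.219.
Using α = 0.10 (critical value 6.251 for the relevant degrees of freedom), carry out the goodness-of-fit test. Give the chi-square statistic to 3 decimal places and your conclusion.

Expected counts E_i = n·p_i: 244×0.091 = 22.204, 244×0.219 = 53.436, 244×0.262 = 63.928, 244×0.209 = 50.996, 244×0.219 = 53.436.
cat         O        E   (O−E)²/E
0          20   22.204     0.2188
1          49   53.436     0.3683
2          75   63.928     1.9176
3          49   50.996     0.0781
4+         51   53.436     0.1111
Sum = 2.694
df = 3. Since 2.694 < 6.251, we do not reject H₀.

2.694; do not reject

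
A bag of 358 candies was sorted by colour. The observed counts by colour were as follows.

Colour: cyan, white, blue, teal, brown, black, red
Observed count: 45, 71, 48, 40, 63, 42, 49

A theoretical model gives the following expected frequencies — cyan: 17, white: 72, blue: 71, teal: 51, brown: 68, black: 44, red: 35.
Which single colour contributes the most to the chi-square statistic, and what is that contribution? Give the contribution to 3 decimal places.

cyan: (45 − 17)²/17 = 784/17 = 46.1176
white: (71 − 72)²/72 = 1/72 = 0.0139
blue: (48 − 71)²/71 = 529/71 = 7.4507
teal: (40 − 51)²/51 = 121/51 = 2.3725
brown: (63 − 68)²/68 = 25/68 = 0.3676
black: (42 − 44)²/44 = 4/44 = 0.0909
red: (49 − 35)²/35 = 196/35 = 5.6000
The largest term is for cyan: 46.118.

cyan, 46.118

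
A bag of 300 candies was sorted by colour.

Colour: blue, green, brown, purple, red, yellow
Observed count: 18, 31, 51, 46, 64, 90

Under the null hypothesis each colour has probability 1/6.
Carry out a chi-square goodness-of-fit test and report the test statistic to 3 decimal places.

Under H₀ each category has probability 1/6, so each expected count is 300/6 = 50.
blue: (18 − 50)²/50 = 1024/50 = 20.4800
green: (31 − 50)²/50 = 361/50 = 7.2200
brown: (51 − 50)²/50 = 1/50 = 0.0200
purple: (46 − 50)²/50 = 16/50 = 0.3200
red: (64 − 50)²/50 = 196/50 = 3.9200
yellow: (90 − 50)²/50 = 1600/50 = 32.0000
Sum = 63.960

63.960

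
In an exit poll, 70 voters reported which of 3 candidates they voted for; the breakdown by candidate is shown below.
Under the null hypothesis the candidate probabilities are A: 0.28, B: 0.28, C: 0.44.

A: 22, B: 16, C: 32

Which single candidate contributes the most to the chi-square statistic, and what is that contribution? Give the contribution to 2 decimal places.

Expected counts E_i = n·p_i: 70×0.28 = 19.6, 70×0.28 = 19.6, 70×0.44 = 30.8.
cat         O        E   (O−E)²/E
A          22     19.6      0.294
B          16     19.6      0.661
C          32     30.8      0.047
The largest term is for B: 0.66.

B, 0.66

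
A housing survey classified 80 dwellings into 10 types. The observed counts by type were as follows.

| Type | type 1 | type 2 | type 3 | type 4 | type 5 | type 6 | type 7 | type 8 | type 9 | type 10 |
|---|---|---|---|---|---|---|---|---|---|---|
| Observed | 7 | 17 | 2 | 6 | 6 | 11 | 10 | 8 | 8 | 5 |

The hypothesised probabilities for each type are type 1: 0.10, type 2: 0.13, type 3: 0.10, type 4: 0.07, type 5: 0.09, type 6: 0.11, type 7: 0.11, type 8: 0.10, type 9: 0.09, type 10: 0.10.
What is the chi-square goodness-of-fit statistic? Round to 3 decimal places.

10.970

Expected counts E_i = n·p_i: 80×0.10 = 8, 80×0.13 = 10.4, 80×0.10 = 8, 80×0.07 = 5.6, 80×0.09 = 7.2, 80×0.11 = 8.8, 80×0.11 = 8.8, 80×0.10 = 8, 80×0.09 = 7.2, 80×0.10 = 8.
χ² = (7−8)²/8 + (17−10.4)²/10.4 + (2−8)²/8 + (6−5.6)²/5.6 + (6−7.2)²/7.2 + (11−8.8)²/8.8 + (10−8.8)²/8.8 + (8−8)²/8 + (8−7.2)²/7.2 + (5−8)²/8
   = 0.1250 + 4.1885 + 4.5000 + 0.0286 + 0.2000 + 0.5500 + 0.1636 + 0.0000 + 0.0889 + 1.1250
Sum = 10.970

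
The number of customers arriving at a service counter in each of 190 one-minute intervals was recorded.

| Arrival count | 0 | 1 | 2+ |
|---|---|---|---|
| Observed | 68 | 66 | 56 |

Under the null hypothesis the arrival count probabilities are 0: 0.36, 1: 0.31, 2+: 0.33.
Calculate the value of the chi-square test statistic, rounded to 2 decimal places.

Expected counts E_i = n·p_i: 190×0.36 = 68.4, 190×0.31 = 58.9, 190×0.33 = 62.7.
cat         O        E   (O−E)²/E
0          68     68.4      0.002
1          66     58.9      0.856
2+         56     62.7      0.716
Sum = 1.57

1.57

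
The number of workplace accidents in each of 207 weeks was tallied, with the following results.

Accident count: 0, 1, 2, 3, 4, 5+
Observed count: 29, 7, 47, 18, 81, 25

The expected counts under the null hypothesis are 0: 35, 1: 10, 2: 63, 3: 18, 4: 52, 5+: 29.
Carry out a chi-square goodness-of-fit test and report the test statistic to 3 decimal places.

22.717

χ² = (29−35)²/35 + (7−10)²/10 + (47−63)²/63 + (18−18)²/18 + (81−52)²/52 + (25−29)²/29
   = 1.0286 + 0.9000 + 4.0635 + 0.0000 + 16.1731 + 0.5517
Sum = 22.717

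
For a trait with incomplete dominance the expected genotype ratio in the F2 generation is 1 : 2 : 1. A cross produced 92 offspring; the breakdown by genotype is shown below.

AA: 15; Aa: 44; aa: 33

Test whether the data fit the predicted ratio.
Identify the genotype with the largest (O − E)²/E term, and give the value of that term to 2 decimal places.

Ratio total = 4. Expected counts: 92×1/4 = 23, 92×2/4 = 46, 92×1/4 = 23.
AA: (15 − 23)²/23 = 64/23 = 2.783
Aa: (44 − 46)²/46 = 4/46 = 0.087
aa: (33 − 23)²/23 = 100/23 = 4.348
The largest term is for aa: 4.35.

aa, 4.35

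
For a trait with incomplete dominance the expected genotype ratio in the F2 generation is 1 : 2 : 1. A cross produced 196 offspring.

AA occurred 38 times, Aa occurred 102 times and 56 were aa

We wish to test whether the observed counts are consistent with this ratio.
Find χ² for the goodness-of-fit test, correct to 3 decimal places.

Ratio total = 4. Expected counts: 196×1/4 = 49, 196×2/4 = 98, 196×1/4 = 49.
χ² = (38−49)²/49 + (102−98)²/98 + (56−49)²/49
   = 2.4694 + 0.1633 + 1.0000
Sum = 3.633

3.633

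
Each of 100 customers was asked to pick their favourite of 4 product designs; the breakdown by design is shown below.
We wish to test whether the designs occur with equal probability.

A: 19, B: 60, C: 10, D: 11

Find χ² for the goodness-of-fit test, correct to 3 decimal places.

Expected count for each of the 4 categories: 100/4 = 25.
χ² = (19−25)²/25 + (60−25)²/25 + (10−25)²/25 + (11−25)²/25
   = 1.4400 + 49.0000 + 9.0000 + 7.8400
Sum = 67.280

67.280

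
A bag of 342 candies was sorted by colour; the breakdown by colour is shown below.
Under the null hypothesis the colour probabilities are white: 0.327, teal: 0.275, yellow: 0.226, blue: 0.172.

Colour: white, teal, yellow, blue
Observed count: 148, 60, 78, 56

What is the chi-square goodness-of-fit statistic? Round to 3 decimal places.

Expected counts E_i = n·p_i: 342×0.327 = 111.834, 342×0.275 = 94.05, 342×0.226 = 77.292, 342×0.172 = 58.824.
white: (148 − 111.834)²/111.834 = 1307.979556/111.834 = 11.6957
teal: (60 − 94.05)²/94.05 = 1159.4025/94.05 = 12.3275
yellow: (78 − 77.292)²/77.292 = 0.501264/77.292 = 0.0065
blue: (56 − 58.824)²/58.824 = 7.974976/58.824 = 0.1356
Sum = 24.165

24.165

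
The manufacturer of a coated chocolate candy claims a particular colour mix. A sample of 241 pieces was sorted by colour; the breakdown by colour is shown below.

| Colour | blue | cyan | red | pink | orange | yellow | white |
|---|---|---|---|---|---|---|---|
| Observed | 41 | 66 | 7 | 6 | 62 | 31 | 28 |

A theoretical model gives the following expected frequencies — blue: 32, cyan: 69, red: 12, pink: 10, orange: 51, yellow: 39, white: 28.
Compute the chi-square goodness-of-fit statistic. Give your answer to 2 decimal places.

cat         O        E   (O−E)²/E
blue       41       32      2.531
cyan       66       69      0.130
red         7       12      2.083
pink        6       10      1.600
orange     62       51      2.373
yellow     31       39      1.641
white      28       28      0.000
Sum = 10.36

10.36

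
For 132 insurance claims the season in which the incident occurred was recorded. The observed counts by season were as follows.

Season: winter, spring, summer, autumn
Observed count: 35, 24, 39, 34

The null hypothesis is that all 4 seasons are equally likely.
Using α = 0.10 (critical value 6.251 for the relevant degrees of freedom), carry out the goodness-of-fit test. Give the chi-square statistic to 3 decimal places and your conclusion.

3.697; do not reject

Expected count for each of the 4 categories: 132/4 = 33.
winter: (35 − 33)²/33 = 4/33 = 0.1212
spring: (24 − 33)²/33 = 81/33 = 2.4545
summer: (39 − 33)²/33 = 36/33 = 1.0909
autumn: (34 − 33)²/33 = 1/33 = 0.0303
Sum = 3.697
df = 3. Since 3.697 < 6.251, we do not reject H₀.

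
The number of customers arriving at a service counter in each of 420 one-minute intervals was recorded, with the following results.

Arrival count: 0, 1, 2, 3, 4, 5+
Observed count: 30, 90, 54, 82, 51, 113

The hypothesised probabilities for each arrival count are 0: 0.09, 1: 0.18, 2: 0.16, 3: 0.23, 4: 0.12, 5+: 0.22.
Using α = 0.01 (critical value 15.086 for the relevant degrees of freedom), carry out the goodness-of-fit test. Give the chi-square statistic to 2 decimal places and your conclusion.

Expected counts E_i = n·p_i: 420×0.09 = 37.8, 420×0.18 = 75.6, 420×0.16 = 67.2, 420×0.23 = 96.6, 420×0.12 = 50.4, 420×0.22 = 92.4.
cat         O        E   (O−E)²/E
0          30     37.8      1.610
1          90     75.6      2.743
2          54     67.2      2.593
3          82     96.6      2.207
4          51     50.4      0.007
5+        113     92.4      4.593
Sum = 13.75
df = 5. Since 13.75 < 15.086, we do not reject H₀.

13.75; do not reject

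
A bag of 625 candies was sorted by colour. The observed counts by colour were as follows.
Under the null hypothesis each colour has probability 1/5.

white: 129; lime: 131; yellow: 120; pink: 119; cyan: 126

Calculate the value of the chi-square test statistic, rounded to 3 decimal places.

Under H₀ each category has probability 1/5, so each expected count is 625/5 = 125.
white: (129 − 125)²/125 = 16/125 = 0.1280
lime: (131 − 125)²/125 = 36/125 = 0.2880
yellow: (120 − 125)²/125 = 25/125 = 0.2000
pink: (119 − 125)²/125 = 36/125 = 0.2880
cyan: (126 − 125)²/125 = 1/125 = 0.0080
Sum = 0.912

0.912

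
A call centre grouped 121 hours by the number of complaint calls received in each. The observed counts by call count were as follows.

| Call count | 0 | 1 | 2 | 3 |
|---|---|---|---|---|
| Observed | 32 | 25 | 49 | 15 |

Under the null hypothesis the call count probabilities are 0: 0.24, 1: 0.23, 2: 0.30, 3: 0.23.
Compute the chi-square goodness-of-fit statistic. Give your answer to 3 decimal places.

Expected counts E_i = n·p_i: 121×0.24 = 29.04, 121×0.23 = 27.83, 121×0.30 = 36.3, 121×0.23 = 27.83.
0: (32 − 29.04)²/29.04 = 8.7616/29.04 = 0.3017
1: (25 − 27.83)²/27.83 = 8.0089/27.83 = 0.2878
2: (49 − 36.3)²/36.3 = 161.29/36.3 = 4.4433
3: (15 − 27.83)²/27.83 = 164.6089/27.83 = 5.9148
Sum = 10.948

10.948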